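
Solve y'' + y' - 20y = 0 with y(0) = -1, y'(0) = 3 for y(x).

y = -7*exp(-5*x)/9 - 2*exp(4*x)/9

Characteristic equation r² + r - 20 = 0 factors as (r + 5)(r - 4) = 0, so r = -5, 4.
Hence y_h = C1*exp(-5*x) + C2*exp(4*x).
Apply the initial conditions: y(0) = C1 + C2 = -1 and y'(0) = -5*C1 + 4*C2 = 3. Solving gives C1 = -7/9, C2 = -2/9.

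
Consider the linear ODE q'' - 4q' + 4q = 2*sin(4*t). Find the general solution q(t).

q = -3*sin(4*t)/50 + 2*cos(4*t)/25 + C1*exp(2*t) + C2*t*exp(2*t)

Characteristic equation r² - 4r + 4 = 0 has discriminant (-4)² - 4·(4) = 0, so r = 2 is a repeated root.
Hence q_h = (C1 + C2*t)*exp(2*t).
Try q_p = A*cos(4*t) + B*sin(4*t). Substituting and equating the coefficients of cos(4t) and sin(4t) gives A = 2/25, B = -3/50, so q_p = -3*sin(4*t)/50 + 2*cos(4*t)/25.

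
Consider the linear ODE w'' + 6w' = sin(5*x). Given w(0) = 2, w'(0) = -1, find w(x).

w = 28/15 - 6*cos(5*x)/305 - sin(5*x)/61 + 28*exp(-6*x)/183

Characteristic equation r² + 6r = 0 factors as (r + 6)r = 0, so r = -6, 0.
Hence w_h = C1*exp(-6*x) + C2.
Try w_p = A*cos(5*x) + B*sin(5*x). Substituting and equating the coefficients of cos(5x) and sin(5x) gives A = -6/305, B = -1/61, so w_p = -6*cos(5*x)/305 - sin(5*x)/61.
General solution: w = C2 - 6*cos(5*x)/305 - sin(5*x)/61 + C1*exp(-6*x).
Apply the initial conditions: w(0) = -6/305 + C1 + C2 = 2 and w'(0) = -5/61 - 6*C1 = -1. Solving gives C1 = 28/183, C2 = 28/15.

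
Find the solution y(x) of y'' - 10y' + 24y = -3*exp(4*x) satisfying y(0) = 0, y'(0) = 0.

y = -3*exp(6*x)/4 + 3*exp(4*x)/4 + 3*x*exp(4*x)/2

Characteristic equation r² - 10r + 24 = 0 factors as (r - 6)(r - 4) = 0, so r = 6, 4.
Hence y_h = C1*exp(6*x) + C2*exp(4*x).
Since exp(4*x) solves the homogeneous equation (r = 4 is a root of multiplicity 1), multiply the trial by x. Try y_p = A*x*exp(4*x). Substituting into the equation and dividing by exp(4*x) gives A = 3/2, so y_p = 3*x*exp(4*x)/2.
General solution: y = C1*exp(6*x) + C2*exp(4*x) + 3*x*exp(4*x)/2.
Apply the initial conditions: y(0) = C1 + C2 = 0 and y'(0) = 3/2 + 4*C2 + 6*C1 = 0. Solving gives C1 = -3/4, C2 = 3/4.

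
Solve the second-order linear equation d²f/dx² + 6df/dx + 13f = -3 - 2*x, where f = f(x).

Characteristic equation r² + 6r + 13 = 0 has discriminant (6)² - 4·(13) = -16 < 0, so r = -3 ± 2i.
Hence f_h = C1*cos(2*x)*exp(-3*x) + C2*exp(-3*x)*sin(2*x).
For the particular solution try f_p = A0 + A1*x. Substituting and matching coefficients of each power of x gives A0 = -27/169, A1 = -2/13, so f_p = -27/169 - 2*x/13.

f = -27/169 - 2*x/13 + C1*cos(2*x)*exp(-3*x) + C2*exp(-3*x)*sin(2*x)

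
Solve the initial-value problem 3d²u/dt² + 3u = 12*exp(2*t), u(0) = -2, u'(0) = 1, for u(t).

Divide through by 3: u'' + u = 4*exp(2*t).
Characteristic equation r² + 1 = 0 has discriminant (0)² - 4·(1) = -4 < 0, so r = ± i.
Hence u_h = C1*cos(t) + C2*sin(t).
Try u_p = A*exp(2*t). Substituting into the equation and dividing by exp(2*t) gives A = 4/5, so u_p = 4*exp(2*t)/5.
General solution: u = 4*exp(2*t)/5 + C1*cos(t) + C2*sin(t).
Apply the initial conditions: u(0) = 4/5 + C1 = -2 and u'(0) = 8/5 + C2 = 1. Solving gives C1 = -14/5, C2 = -3/5.

u = -14*cos(t)/5 - 3*sin(t)/5 + 4*exp(2*t)/5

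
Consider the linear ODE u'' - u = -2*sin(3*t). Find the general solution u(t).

Characteristic equation r² - 1 = 0 factors as (r - 1)(r + 1) = 0, so r = 1, -1.
Hence u_h = C1*exp(t) + C2*exp(-t).
Try u_p = A*cos(3*t) + B*sin(3*t). Substituting and equating the coefficients of cos(3t) and sin(3t) gives A = 0, B = 1/5, so u_p = sin(3*t)/5.

u = sin(3*t)/5 + C1*exp(t) + C2*exp(-t)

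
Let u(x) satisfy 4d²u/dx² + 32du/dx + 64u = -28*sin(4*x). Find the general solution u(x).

u = 7*cos(4*x)/32 + C1*exp(-4*x) + C2*x*exp(-4*x)

Divide through by 4: u'' + 8u' + 16u = -7*sin(4*x).
Characteristic equation r² + 8r + 16 = 0 has discriminant (8)² - 4·(16) = 0, so r = -4 is a repeated root.
Hence u_h = (C1 + C2*x)*exp(-4*x).
Try u_p = A*cos(4*x) + B*sin(4*x). Substituting and equating the coefficients of cos(4x) and sin(4x) gives A = 7/32, B = 0, so u_p = 7*cos(4*x)/32.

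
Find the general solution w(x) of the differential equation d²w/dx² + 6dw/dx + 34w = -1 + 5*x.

Characteristic equation r² + 6r + 34 = 0 has discriminant (6)² - 4·(34) = -100 < 0, so r = -3 ± 5i.
Hence w_h = C1*cos(5*x)*exp(-3*x) + C2*exp(-3*x)*sin(5*x).
For the particular solution try w_p = A0 + A1*x. Substituting and matching coefficients of each power of x gives A0 = -16/289, A1 = 5/34, so w_p = -16/289 + 5*x/34.

w = -16/289 + 5*x/34 + C1*cos(5*x)*exp(-3*x) + C2*exp(-3*x)*sin(5*x)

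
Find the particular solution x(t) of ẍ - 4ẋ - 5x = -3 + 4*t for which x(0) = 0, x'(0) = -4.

Characteristic equation r² - 4r - 5 = 0 factors as (r + 1)(r - 5) = 0, so r = -1, 5.
Hence x_h = C1*exp(-t) + C2*exp(5*t).
For the particular solution try x_p = A0 + A1*t. Substituting and matching coefficients of each power of t gives A0 = 31/25, A1 = -4/5, so x_p = 31/25 - 4*t/5.
General solution: x = 31/25 - 4*t/5 + C1*exp(-t) + C2*exp(5*t).
Apply the initial conditions: x(0) = 31/25 + C1 + C2 = 0 and x'(0) = -4/5 - C1 + 5*C2 = -4. Solving gives C1 = -1/2, C2 = -37/50.

x = 31/25 - 37*exp(5*t)/50 - 4*t/5 - exp(-t)/2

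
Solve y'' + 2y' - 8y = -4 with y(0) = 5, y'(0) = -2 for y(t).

Characteristic equation r² + 2r - 8 = 0 factors as (r - 2)(r + 4) = 0, so r = 2, -4.
Hence y_h = C1*exp(2*t) + C2*exp(-4*t).
For the particular solution try y_p = A0. Substituting and matching coefficients of each power of t gives A0 = 1/2, so y_p = 1/2.
General solution: y = 1/2 + C1*exp(2*t) + C2*exp(-4*t).
Apply the initial conditions: y(0) = 1/2 + C1 + C2 = 5 and y'(0) = -4*C2 + 2*C1 = -2. Solving gives C1 = 8/3, C2 = 11/6.

y = 1/2 + 8*exp(2*t)/3 + 11*exp(-4*t)/6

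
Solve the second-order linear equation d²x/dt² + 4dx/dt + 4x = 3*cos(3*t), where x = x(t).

x = -15*cos(3*t)/169 + 36*sin(3*t)/169 + C1*exp(-2*t) + C2*t*exp(-2*t)

Characteristic equation r² + 4r + 4 = 0 has discriminant (4)² - 4·(4) = 0, so r = -2 is a repeated root.
Hence x_h = (C1 + C2*t)*exp(-2*t).
Try x_p = A*cos(3*t) + B*sin(3*t). Substituting and equating the coefficients of cos(3t) and sin(3t) gives A = -15/169, B = 36/169, so x_p = -15*cos(3*t)/169 + 36*sin(3*t)/169.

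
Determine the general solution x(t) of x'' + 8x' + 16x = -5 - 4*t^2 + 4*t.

x = -17/32 + t/2 - t**2/4 + C1*exp(-4*t) + C2*t*exp(-4*t)

Characteristic equation r² + 8r + 16 = 0 has discriminant (8)² - 4·(16) = 0, so r = -4 is a repeated root.
Hence x_h = (C1 + C2*t)*exp(-4*t).
For the particular solution try x_p = A0 + A1*t + A2*t^2. Substituting and matching coefficients of each power of t gives A0 = -17/32, A1 = 1/2, A2 = -1/4, so x_p = -17/32 + t/2 - t^2/4.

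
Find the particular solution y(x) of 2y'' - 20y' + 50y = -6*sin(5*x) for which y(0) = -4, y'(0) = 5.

y = -197*exp(5*x)/50 - 3*cos(5*x)/50 + 247*x*exp(5*x)/10

Divide through by 2: y'' - 10y' + 25y = -3*sin(5*x).
Characteristic equation r² - 10r + 25 = 0 has discriminant (-10)² - 4·(25) = 0, so r = 5 is a repeated root.
Hence y_h = (C1 + C2*x)*exp(5*x).
Try y_p = A*cos(5*x) + B*sin(5*x). Substituting and equating the coefficients of cos(5x) and sin(5x) gives A = -3/50, B = 0, so y_p = -3*cos(5*x)/50.
General solution: y = -3*cos(5*x)/50 + C1*exp(5*x) + C2*x*exp(5*x).
Apply the initial conditions: y(0) = -3/50 + C1 = -4 and y'(0) = C2 + 5*C1 = 5. Solving gives C1 = -197/50, C2 = 247/10.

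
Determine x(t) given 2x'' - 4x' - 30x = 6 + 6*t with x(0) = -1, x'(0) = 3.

x = -13/75 - 11*exp(-3*t)/12 - t/5 + 9*exp(5*t)/100

Divide through by 2: x'' - 2x' - 15x = 3 + 3*t.
Characteristic equation r² - 2r - 15 = 0 factors as (r + 3)(r - 5) = 0, so r = -3, 5.
Hence x_h = C1*exp(-3*t) + C2*exp(5*t).
For the particular solution try x_p = A0 + A1*t. Substituting and matching coefficients of each power of t gives A0 = -13/75, A1 = -1/5, so x_p = -13/75 - t/5.
General solution: x = -13/75 - t/5 + C1*exp(-3*t) + C2*exp(5*t).
Apply the initial conditions: x(0) = -13/75 + C1 + C2 = -1 and x'(0) = -1/5 - 3*C1 + 5*C2 = 3. Solving gives C1 = -11/12, C2 = 9/100.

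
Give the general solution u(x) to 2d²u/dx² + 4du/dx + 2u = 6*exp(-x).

u = C1*exp(-x) + 3*x**2*exp(-x)/2 + C2*x*exp(-x)

Divide through by 2: u'' + 2u' + u = 3*exp(-x).
Characteristic equation r² + 2r + 1 = 0 has discriminant (2)² - 4·(1) = 0, so r = -1 is a repeated root.
Hence u_h = (C1 + C2*x)*exp(-x).
Since exp(-x) solves the homogeneous equation (r = -1 is a root of multiplicity 2), multiply the trial by x^2. Try u_p = A*x^2*exp(-x). Substituting into the equation and dividing by exp(-x) gives A = 3/2, so u_p = 3*x^2*exp(-x)/2.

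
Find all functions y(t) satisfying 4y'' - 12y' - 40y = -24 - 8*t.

Divide through by 4: y'' - 3y' - 10y = -6 - 2*t.
Characteristic equation r² - 3r - 10 = 0 factors as (r - 5)(r + 2) = 0, so r = 5, -2.
Hence y_h = C1*exp(5*t) + C2*exp(-2*t).
For the particular solution try y_p = A0 + A1*t. Substituting and matching coefficients of each power of t gives A0 = 27/50, A1 = 1/5, so y_p = 27/50 + t/5.

y = 27/50 + t/5 + C1*exp(5*t) + C2*exp(-2*t)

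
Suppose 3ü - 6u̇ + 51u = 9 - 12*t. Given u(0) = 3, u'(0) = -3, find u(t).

Divide through by 3: u'' - 2u' + 17u = 3 - 4*t.
Characteristic equation r² - 2r + 17 = 0 has discriminant (-2)² - 4·(17) = -64 < 0, so r = 1 ± 4i.
Hence u_h = C1*cos(4*t)*exp(t) + C2*exp(t)*sin(4*t).
For the particular solution try u_p = A0 + A1*t. Substituting and matching coefficients of each power of t gives A0 = 43/289, A1 = -4/17, so u_p = 43/289 - 4*t/17.
General solution: u = 43/289 - 4*t/17 + C1*cos(4*t)*exp(t) + C2*exp(t)*sin(4*t).
Apply the initial conditions: u(0) = 43/289 + C1 = 3 and u'(0) = -4/17 + C1 + 4*C2 = -3. Solving gives C1 = 824/289, C2 = -1623/1156.

u = 43/289 - 4*t/17 - 1623*exp(t)*sin(4*t)/1156 + 824*cos(4*t)*exp(t)/289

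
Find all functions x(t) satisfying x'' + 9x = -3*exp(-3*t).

x = -exp(-3*t)/6 + C1*cos(3*t) + C2*sin(3*t)

Characteristic equation r² + 9 = 0 has discriminant (0)² - 4·(9) = -36 < 0, so r = ± 3i.
Hence x_h = C1*cos(3*t) + C2*sin(3*t).
Try x_p = A*exp(-3*t). Substituting into the equation and dividing by exp(-3*t) gives A = -1/6, so x_p = -exp(-3*t)/6.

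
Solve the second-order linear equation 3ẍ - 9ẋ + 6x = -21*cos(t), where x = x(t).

x = -7*cos(t)/10 + 21*sin(t)/10 + C1*exp(t) + C2*exp(2*t)

Divide through by 3: x'' - 3x' + 2x = -7*cos(t).
Characteristic equation r² - 3r + 2 = 0 factors as (r - 1)(r - 2) = 0, so r = 1, 2.
Hence x_h = C1*exp(t) + C2*exp(2*t).
Try x_p = A*cos(t) + B*sin(t). Substituting and equating the coefficients of cos(t) and sin(t) gives A = -7/10, B = 21/10, so x_p = -7*cos(t)/10 + 21*sin(t)/10.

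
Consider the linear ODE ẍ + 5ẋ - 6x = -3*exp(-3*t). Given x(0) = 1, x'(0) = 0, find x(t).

Characteristic equation r² + 5r - 6 = 0 factors as (r + 6)(r - 1) = 0, so r = -6, 1.
Hence x_h = C1*exp(-6*t) + C2*exp(t).
Try x_p = A*exp(-3*t). Substituting into the equation and dividing by exp(-3*t) gives A = 1/4, so x_p = exp(-3*t)/4.
General solution: x = exp(-3*t)/4 + C1*exp(-6*t) + C2*exp(t).
Apply the initial conditions: x(0) = 1/4 + C1 + C2 = 1 and x'(0) = -3/4 + C2 - 6*C1 = 0. Solving gives C1 = 0, C2 = 3/4.

x = exp(-3*t)/4 + 3*exp(t)/4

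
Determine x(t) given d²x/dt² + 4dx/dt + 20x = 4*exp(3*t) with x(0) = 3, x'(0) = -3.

x = 4*exp(3*t)/41 + 103*exp(-2*t)*sin(4*t)/164 + 119*cos(4*t)*exp(-2*t)/41

Characteristic equation r² + 4r + 20 = 0 has discriminant (4)² - 4·(20) = -64 < 0, so r = -2 ± 4i.
Hence x_h = C1*cos(4*t)*exp(-2*t) + C2*exp(-2*t)*sin(4*t).
Try x_p = A*exp(3*t). Substituting into the equation and dividing by exp(3*t) gives A = 4/41, so x_p = 4*exp(3*t)/41.
General solution: x = 4*exp(3*t)/41 + C1*cos(4*t)*exp(-2*t) + C2*exp(-2*t)*sin(4*t).
Apply the initial conditions: x(0) = 4/41 + C1 = 3 and x'(0) = 12/41 - 2*C1 + 4*C2 = -3. Solving gives C1 = 119/41, C2 = 103/164.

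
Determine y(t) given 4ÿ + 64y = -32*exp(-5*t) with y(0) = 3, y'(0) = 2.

y = -8*exp(-5*t)/41 + 21*sin(4*t)/82 + 131*cos(4*t)/41

Divide through by 4: y'' + 16y = -8*exp(-5*t).
Characteristic equation r² + 16 = 0 has discriminant (0)² - 4·(16) = -64 < 0, so r = ± 4i.
Hence y_h = C1*cos(4*t) + C2*sin(4*t).
Try y_p = A*exp(-5*t). Substituting into the equation and dividing by exp(-5*t) gives A = -8/41, so y_p = -8*exp(-5*t)/41.
General solution: y = -8*exp(-5*t)/41 + C1*cos(4*t) + C2*sin(4*t).
Apply the initial conditions: y(0) = -8/41 + C1 = 3 and y'(0) = 40/41 + 4*C2 = 2. Solving gives C1 = 131/41, C2 = 21/82.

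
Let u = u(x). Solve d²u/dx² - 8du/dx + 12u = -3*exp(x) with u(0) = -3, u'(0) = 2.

Characteristic equation r² - 8r + 12 = 0 factors as (r - 2)(r - 6) = 0, so r = 2, 6.
Hence u_h = C1*exp(2*x) + C2*exp(6*x).
Try u_p = A*exp(x). Substituting into the equation and dividing by exp(x) gives A = -3/5, so u_p = -3*exp(x)/5.
General solution: u = -3*exp(x)/5 + C1*exp(2*x) + C2*exp(6*x).
Apply the initial conditions: u(0) = -3/5 + C1 + C2 = -3 and u'(0) = -3/5 + 2*C1 + 6*C2 = 2. Solving gives C1 = -17/4, C2 = 37/20.

u = -17*exp(2*x)/4 - 3*exp(x)/5 + 37*exp(6*x)/20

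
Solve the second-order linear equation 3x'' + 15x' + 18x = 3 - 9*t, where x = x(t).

x = 7/12 - t/2 + C1*exp(-3*t) + C2*exp(-2*t)

Divide through by 3: x'' + 5x' + 6x = 1 - 3*t.
Characteristic equation r² + 5r + 6 = 0 factors as (r + 3)(r + 2) = 0, so r = -3, -2.
Hence x_h = C1*exp(-3*t) + C2*exp(-2*t).
For the particular solution try x_p = A0 + A1*t. Substituting and matching coefficients of each power of t gives A0 = 7/12, A1 = -1/2, so x_p = 7/12 - t/2.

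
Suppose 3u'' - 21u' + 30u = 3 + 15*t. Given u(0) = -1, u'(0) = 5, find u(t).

Divide through by 3: u'' - 7u' + 10u = 1 + 5*t.
Characteristic equation r² - 7r + 10 = 0 factors as (r - 2)(r - 5) = 0, so r = 2, 5.
Hence u_h = C1*exp(2*t) + C2*exp(5*t).
For the particular solution try u_p = A0 + A1*t. Substituting and matching coefficients of each power of t gives A0 = 9/20, A1 = 1/2, so u_p = 9/20 + t/2.
General solution: u = 9/20 + t/2 + C1*exp(2*t) + C2*exp(5*t).
Apply the initial conditions: u(0) = 9/20 + C1 + C2 = -1 and u'(0) = 1/2 + 2*C1 + 5*C2 = 5. Solving gives C1 = -47/12, C2 = 37/15.

u = 9/20 + t/2 - 47*exp(2*t)/12 + 37*exp(5*t)/15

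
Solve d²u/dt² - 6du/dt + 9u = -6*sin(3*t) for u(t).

u = -cos(3*t)/3 + C1*exp(3*t) + C2*t*exp(3*t)

Characteristic equation r² - 6r + 9 = 0 has discriminant (-6)² - 4·(9) = 0, so r = 3 is a repeated root.
Hence u_h = (C1 + C2*t)*exp(3*t).
Try u_p = A*cos(3*t) + B*sin(3*t). Substituting and equating the coefficients of cos(3t) and sin(3t) gives A = -1/3, B = 0, so u_p = -cos(3*t)/3.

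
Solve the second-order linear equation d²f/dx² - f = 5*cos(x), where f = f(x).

Characteristic equation r² - 1 = 0 factors as (r - 1)(r + 1) = 0, so r = 1, -1.
Hence f_h = C1*exp(x) + C2*exp(-x).
Try f_p = A*cos(x) + B*sin(x). Substituting and equating the coefficients of cos(x) and sin(x) gives A = -5/2, B = 0, so f_p = -5*cos(x)/2.

f = -5*cos(x)/2 + C1*exp(x) + C2*exp(-x)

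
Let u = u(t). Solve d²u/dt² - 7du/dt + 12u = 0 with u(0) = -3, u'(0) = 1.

Characteristic equation r² - 7r + 12 = 0 factors as (r - 4)(r - 3) = 0, so r = 4, 3.
Hence u_h = C1*exp(4*t) + C2*exp(3*t).
Apply the initial conditions: u(0) = C1 + C2 = -3 and u'(0) = 3*C2 + 4*C1 = 1. Solving gives C1 = 10, C2 = -13.

u = -13*exp(3*t) + 10*exp(4*t)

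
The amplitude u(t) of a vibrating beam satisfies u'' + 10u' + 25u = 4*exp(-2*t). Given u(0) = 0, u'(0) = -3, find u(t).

u = -4*exp(-5*t)/9 + 4*exp(-2*t)/9 - 13*t*exp(-5*t)/3

Characteristic equation r² + 10r + 25 = 0 has discriminant (10)² - 4·(25) = 0, so r = -5 is a repeated root.
Hence u_h = (C1 + C2*t)*exp(-5*t).
Try u_p = A*exp(-2*t). Substituting into the equation and dividing by exp(-2*t) gives A = 4/9, so u_p = 4*exp(-2*t)/9.
General solution: u = 4*exp(-2*t)/9 + C1*exp(-5*t) + C2*t*exp(-5*t).
Apply the initial conditions: u(0) = 4/9 + C1 = 0 and u'(0) = -8/9 + C2 - 5*C1 = -3. Solving gives C1 = -4/9, C2 = -13/3.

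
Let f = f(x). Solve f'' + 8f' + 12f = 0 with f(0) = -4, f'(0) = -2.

f = -13*exp(-2*x)/2 + 5*exp(-6*x)/2

Characteristic equation r² + 8r + 12 = 0 factors as (r + 2)(r + 6) = 0, so r = -2, -6.
Hence f_h = C1*exp(-2*x) + C2*exp(-6*x).
Apply the initial conditions: f(0) = C1 + C2 = -4 and f'(0) = -6*C2 - 2*C1 = -2. Solving gives C1 = -13/2, C2 = 5/2.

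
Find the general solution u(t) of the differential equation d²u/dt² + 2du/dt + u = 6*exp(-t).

u = C1*exp(-t) + 3*t**2*exp(-t) + C2*t*exp(-t)

Characteristic equation r² + 2r + 1 = 0 has discriminant (2)² - 4·(1) = 0, so r = -1 is a repeated root.
Hence u_h = (C1 + C2*t)*exp(-t).
Since exp(-t) solves the homogeneous equation (r = -1 is a root of multiplicity 2), multiply the trial by t^2. Try u_p = A*t^2*exp(-t). Substituting into the equation and dividing by exp(-t) gives A = 3, so u_p = 3*t^2*exp(-t).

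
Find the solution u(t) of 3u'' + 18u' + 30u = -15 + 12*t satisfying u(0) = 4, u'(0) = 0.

Divide through by 3: u'' + 6u' + 10u = -5 + 4*t.
Characteristic equation r² + 6r + 10 = 0 has discriminant (6)² - 4·(10) = -4 < 0, so r = -3 ± i.
Hence u_h = C1*cos(t)*exp(-3*t) + C2*exp(-3*t)*sin(t).
For the particular solution try u_p = A0 + A1*t. Substituting and matching coefficients of each power of t gives A0 = -37/50, A1 = 2/5, so u_p = -37/50 + 2*t/5.
General solution: u = -37/50 + 2*t/5 + C1*cos(t)*exp(-3*t) + C2*exp(-3*t)*sin(t).
Apply the initial conditions: u(0) = -37/50 + C1 = 4 and u'(0) = 2/5 + C2 - 3*C1 = 0. Solving gives C1 = 237/50, C2 = 691/50.

u = -37/50 + 2*t/5 + 237*cos(t)*exp(-3*t)/50 + 691*exp(-3*t)*sin(t)/50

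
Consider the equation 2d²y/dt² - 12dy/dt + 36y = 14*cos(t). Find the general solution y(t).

Divide through by 2: y'' - 6y' + 18y = 7*cos(t).
Characteristic equation r² - 6r + 18 = 0 has discriminant (-6)² - 4·(18) = -36 < 0, so r = 3 ± 3i.
Hence y_h = C1*cos(3*t)*exp(3*t) + C2*exp(3*t)*sin(3*t).
Try y_p = A*cos(t) + B*sin(t). Substituting and equating the coefficients of cos(t) and sin(t) gives A = 119/325, B = -42/325, so y_p = -42*sin(t)/325 + 119*cos(t)/325.

y = -42*sin(t)/325 + 119*cos(t)/325 + C1*cos(3*t)*exp(3*t) + C2*exp(3*t)*sin(3*t)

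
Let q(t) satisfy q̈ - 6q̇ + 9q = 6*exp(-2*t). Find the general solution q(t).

Characteristic equation r² - 6r + 9 = 0 has discriminant (-6)² - 4·(9) = 0, so r = 3 is a repeated root.
Hence q_h = (C1 + C2*t)*exp(3*t).
Try q_p = A*exp(-2*t). Substituting into the equation and dividing by exp(-2*t) gives A = 6/25, so q_p = 6*exp(-2*t)/25.

q = 6*exp(-2*t)/25 + C1*exp(3*t) + C2*t*exp(3*t)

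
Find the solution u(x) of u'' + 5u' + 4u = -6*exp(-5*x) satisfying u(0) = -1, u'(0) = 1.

u = 2*exp(-4*x) - 3*exp(-x)/2 - 3*exp(-5*x)/2

Characteristic equation r² + 5r + 4 = 0 factors as (r + 1)(r + 4) = 0, so r = -1, -4.
Hence u_h = C1*exp(-x) + C2*exp(-4*x).
Try u_p = A*exp(-5*x). Substituting into the equation and dividing by exp(-5*x) gives A = -3/2, so u_p = -3*exp(-5*x)/2.
General solution: u = -3*exp(-5*x)/2 + C1*exp(-x) + C2*exp(-4*x).
Apply the initial conditions: u(0) = -3/2 + C1 + C2 = -1 and u'(0) = 15/2 - C1 - 4*C2 = 1. Solving gives C1 = -3/2, C2 = 2.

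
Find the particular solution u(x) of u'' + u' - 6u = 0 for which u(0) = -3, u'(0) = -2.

u = -11*exp(2*x)/5 - 4*exp(-3*x)/5

Characteristic equation r² + r - 6 = 0 factors as (r - 2)(r + 3) = 0, so r = 2, -3.
Hence u_h = C1*exp(2*x) + C2*exp(-3*x).
Apply the initial conditions: u(0) = C1 + C2 = -3 and u'(0) = -3*C2 + 2*C1 = -2. Solving gives C1 = -11/5, C2 = -4/5.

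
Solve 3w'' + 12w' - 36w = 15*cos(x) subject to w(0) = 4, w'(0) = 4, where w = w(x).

Divide through by 3: w'' + 4w' - 12w = 5*cos(x).
Characteristic equation r² + 4r - 12 = 0 factors as (r - 2)(r + 6) = 0, so r = 2, -6.
Hence w_h = C1*exp(2*x) + C2*exp(-6*x).
Try w_p = A*cos(x) + B*sin(x). Substituting and equating the coefficients of cos(x) and sin(x) gives A = -13/37, B = 4/37, so w_p = -13*cos(x)/37 + 4*sin(x)/37.
General solution: w = -13*cos(x)/37 + 4*sin(x)/37 + C1*exp(2*x) + C2*exp(-6*x).
Apply the initial conditions: w(0) = -13/37 + C1 + C2 = 4 and w'(0) = 4/37 - 6*C2 + 2*C1 = 4. Solving gives C1 = 15/4, C2 = 89/148.

w = -13*cos(x)/37 + 4*sin(x)/37 + 15*exp(2*x)/4 + 89*exp(-6*x)/148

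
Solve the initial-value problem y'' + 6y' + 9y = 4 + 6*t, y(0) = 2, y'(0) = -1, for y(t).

y = 2*exp(-3*t) + 2*t/3 + 13*t*exp(-3*t)/3

Characteristic equation r² + 6r + 9 = 0 has discriminant (6)² - 4·(9) = 0, so r = -3 is a repeated root.
Hence y_h = (C1 + C2*t)*exp(-3*t).
For the particular solution try y_p = A0 + A1*t. Substituting and matching coefficients of each power of t gives A0 = 0, A1 = 2/3, so y_p = 2*t/3.
General solution: y = 2*t/3 + C1*exp(-3*t) + C2*t*exp(-3*t).
Apply the initial conditions: y(0) = C1 = 2 and y'(0) = 2/3 + C2 - 3*C1 = -1. Solving gives C1 = 2, C2 = 13/3.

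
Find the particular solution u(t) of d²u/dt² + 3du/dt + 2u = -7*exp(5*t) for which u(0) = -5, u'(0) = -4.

u = 8*exp(-2*t) - 77*exp(-t)/6 - exp(5*t)/6

Characteristic equation r² + 3r + 2 = 0 factors as (r + 2)(r + 1) = 0, so r = -2, -1.
Hence u_h = C1*exp(-2*t) + C2*exp(-t).
Try u_p = A*exp(5*t). Substituting into the equation and dividing by exp(5*t) gives A = -1/6, so u_p = -exp(5*t)/6.
General solution: u = -exp(5*t)/6 + C1*exp(-2*t) + C2*exp(-t).
Apply the initial conditions: u(0) = -1/6 + C1 + C2 = -5 and u'(0) = -5/6 - C2 - 2*C1 = -4. Solving gives C1 = 8, C2 = -77/6.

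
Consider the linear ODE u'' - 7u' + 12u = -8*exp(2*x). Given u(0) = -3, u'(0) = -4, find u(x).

Characteristic equation r² - 7r + 12 = 0 factors as (r - 3)(r - 4) = 0, so r = 3, 4.
Hence u_h = C1*exp(3*x) + C2*exp(4*x).
Try u_p = A*exp(2*x). Substituting into the equation and dividing by exp(2*x) gives A = -4, so u_p = -4*exp(2*x).
General solution: u = -4*exp(2*x) + C1*exp(3*x) + C2*exp(4*x).
Apply the initial conditions: u(0) = -4 + C1 + C2 = -3 and u'(0) = -8 + 3*C1 + 4*C2 = -4. Solving gives C1 = 0, C2 = 1.

u = -4*exp(2*x) + exp(4*x)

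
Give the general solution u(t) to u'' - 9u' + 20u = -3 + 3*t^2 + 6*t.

Characteristic equation r² - 9r + 20 = 0 factors as (r - 5)(r - 4) = 0, so r = 5, 4.
Hence u_h = C1*exp(5*t) + C2*exp(4*t).
For the particular solution try u_p = A0 + A1*t + A2*t^2. Substituting and matching coefficients of each power of t gives A0 = 123/4000, A1 = 87/200, A2 = 3/20, so u_p = 123/4000 + 3*t^2/20 + 87*t/200.

u = 123/4000 + 3*t**2/20 + 87*t/200 + C1*exp(5*t) + C2*exp(4*t)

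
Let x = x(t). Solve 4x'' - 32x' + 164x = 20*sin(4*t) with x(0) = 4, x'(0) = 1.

Divide through by 4: x'' - 8x' + 41x = 5*sin(4*t).
Characteristic equation r² - 8r + 41 = 0 has discriminant (-8)² - 4·(41) = -100 < 0, so r = 4 ± 5i.
Hence x_h = C1*cos(5*t)*exp(4*t) + C2*exp(4*t)*sin(5*t).
Try x_p = A*cos(4*t) + B*sin(4*t). Substituting and equating the coefficients of cos(4t) and sin(4t) gives A = 160/1649, B = 125/1649, so x_p = 125*sin(4*t)/1649 + 160*cos(4*t)/1649.
General solution: x = 125*sin(4*t)/1649 + 160*cos(4*t)/1649 + C1*cos(5*t)*exp(4*t) + C2*exp(4*t)*sin(5*t).
Apply the initial conditions: x(0) = 160/1649 + C1 = 4 and x'(0) = 500/1649 + 4*C1 + 5*C2 = 1. Solving gives C1 = 6436/1649, C2 = -4919/1649.

x = 125*sin(4*t)/1649 + 160*cos(4*t)/1649 - 4919*exp(4*t)*sin(5*t)/1649 + 6436*cos(5*t)*exp(4*t)/1649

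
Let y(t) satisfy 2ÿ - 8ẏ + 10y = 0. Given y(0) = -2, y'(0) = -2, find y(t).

y = -2*cos(t)*exp(2*t) + 2*exp(2*t)*sin(t)

Divide through by 2: y'' - 4y' + 5y = 0.
Characteristic equation r² - 4r + 5 = 0 has discriminant (-4)² - 4·(5) = -4 < 0, so r = 2 ± i.
Hence y_h = C1*cos(t)*exp(2*t) + C2*exp(2*t)*sin(t).
Apply the initial conditions: y(0) = C1 = -2 and y'(0) = C2 + 2*C1 = -2. Solving gives C1 = -2, C2 = 2.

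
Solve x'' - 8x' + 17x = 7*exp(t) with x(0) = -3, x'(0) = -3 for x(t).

Characteristic equation r² - 8r + 17 = 0 has discriminant (-8)² - 4·(17) = -4 < 0, so r = 4 ± i.
Hence x_h = C1*cos(t)*exp(4*t) + C2*exp(4*t)*sin(t).
Try x_p = A*exp(t). Substituting into the equation and dividing by exp(t) gives A = 7/10, so x_p = 7*exp(t)/10.
General solution: x = 7*exp(t)/10 + C1*cos(t)*exp(4*t) + C2*exp(4*t)*sin(t).
Apply the initial conditions: x(0) = 7/10 + C1 = -3 and x'(0) = 7/10 + C2 + 4*C1 = -3. Solving gives C1 = -37/10, C2 = 111/10.

x = 7*exp(t)/10 - 37*cos(t)*exp(4*t)/10 + 111*exp(4*t)*sin(t)/10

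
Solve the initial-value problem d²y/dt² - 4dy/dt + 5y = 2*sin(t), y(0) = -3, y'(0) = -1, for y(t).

Characteristic equation r² - 4r + 5 = 0 has discriminant (-4)² - 4·(5) = -4 < 0, so r = 2 ± i.
Hence y_h = C1*cos(t)*exp(2*t) + C2*exp(2*t)*sin(t).
Try y_p = A*cos(t) + B*sin(t). Substituting and equating the coefficients of cos(t) and sin(t) gives A = 1/4, B = 1/4, so y_p = cos(t)/4 + sin(t)/4.
General solution: y = cos(t)/4 + sin(t)/4 + C1*cos(t)*exp(2*t) + C2*exp(2*t)*sin(t).
Apply the initial conditions: y(0) = 1/4 + C1 = -3 and y'(0) = 1/4 + C2 + 2*C1 = -1. Solving gives C1 = -13/4, C2 = 21/4.

y = cos(t)/4 + sin(t)/4 - 13*cos(t)*exp(2*t)/4 + 21*exp(2*t)*sin(t)/4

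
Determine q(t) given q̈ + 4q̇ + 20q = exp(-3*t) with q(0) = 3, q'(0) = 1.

q = exp(-3*t)/17 + 30*exp(-2*t)*sin(4*t)/17 + 50*cos(4*t)*exp(-2*t)/17

Characteristic equation r² + 4r + 20 = 0 has discriminant (4)² - 4·(20) = -64 < 0, so r = -2 ± 4i.
Hence q_h = C1*cos(4*t)*exp(-2*t) + C2*exp(-2*t)*sin(4*t).
Try q_p = A*exp(-3*t). Substituting into the equation and dividing by exp(-3*t) gives A = 1/17, so q_p = exp(-3*t)/17.
General solution: q = exp(-3*t)/17 + C1*cos(4*t)*exp(-2*t) + C2*exp(-2*t)*sin(4*t).
Apply the initial conditions: q(0) = 1/17 + C1 = 3 and q'(0) = -3/17 - 2*C1 + 4*C2 = 1. Solving gives C1 = 50/17, C2 = 30/17.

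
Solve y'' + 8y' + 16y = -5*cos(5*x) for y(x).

y = -200*sin(5*x)/1681 + 45*cos(5*x)/1681 + C1*exp(-4*x) + C2*x*exp(-4*x)

Characteristic equation r² + 8r + 16 = 0 has discriminant (8)² - 4·(16) = 0, so r = -4 is a repeated root.
Hence y_h = (C1 + C2*x)*exp(-4*x).
Try y_p = A*cos(5*x) + B*sin(5*x). Substituting and equating the coefficients of cos(5x) and sin(5x) gives A = 45/1681, B = -200/1681, so y_p = -200*sin(5*x)/1681 + 45*cos(5*x)/1681.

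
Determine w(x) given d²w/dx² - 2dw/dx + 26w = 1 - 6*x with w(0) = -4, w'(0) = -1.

w = 7/338 - 3*x/13 - 1359*cos(5*x)*exp(x)/338 + 1099*exp(x)*sin(5*x)/1690

Characteristic equation r² - 2r + 26 = 0 has discriminant (-2)² - 4·(26) = -100 < 0, so r = 1 ± 5i.
Hence w_h = C1*cos(5*x)*exp(x) + C2*exp(x)*sin(5*x).
For the particular solution try w_p = A0 + A1*x. Substituting and matching coefficients of each power of x gives A0 = 7/338, A1 = -3/13, so w_p = 7/338 - 3*x/13.
General solution: w = 7/338 - 3*x/13 + C1*cos(5*x)*exp(x) + C2*exp(x)*sin(5*x).
Apply the initial conditions: w(0) = 7/338 + C1 = -4 and w'(0) = -3/13 + C1 + 5*C2 = -1. Solving gives C1 = -1359/338, C2 = 1099/1690.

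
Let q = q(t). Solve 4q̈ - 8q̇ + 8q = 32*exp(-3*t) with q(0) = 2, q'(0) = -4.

q = 8*exp(-3*t)/17 - 70*exp(t)*sin(t)/17 + 26*cos(t)*exp(t)/17

Divide through by 4: q'' - 2q' + 2q = 8*exp(-3*t).
Characteristic equation r² - 2r + 2 = 0 has discriminant (-2)² - 4·(2) = -4 < 0, so r = 1 ± i.
Hence q_h = C1*cos(t)*exp(t) + C2*exp(t)*sin(t).
Try q_p = A*exp(-3*t). Substituting into the equation and dividing by exp(-3*t) gives A = 8/17, so q_p = 8*exp(-3*t)/17.
General solution: q = 8*exp(-3*t)/17 + C1*cos(t)*exp(t) + C2*exp(t)*sin(t).
Apply the initial conditions: q(0) = 8/17 + C1 = 2 and q'(0) = -24/17 + C1 + C2 = -4. Solving gives C1 = 26/17, C2 = -70/17.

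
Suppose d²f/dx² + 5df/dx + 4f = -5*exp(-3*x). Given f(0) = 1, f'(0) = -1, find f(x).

f = -5*exp(-4*x)/3 + exp(-x)/6 + 5*exp(-3*x)/2

Characteristic equation r² + 5r + 4 = 0 factors as (r + 4)(r + 1) = 0, so r = -4, -1.
Hence f_h = C1*exp(-4*x) + C2*exp(-x).
Try f_p = A*exp(-3*x). Substituting into the equation and dividing by exp(-3*x) gives A = 5/2, so f_p = 5*exp(-3*x)/2.
General solution: f = 5*exp(-3*x)/2 + C1*exp(-4*x) + C2*exp(-x).
Apply the initial conditions: f(0) = 5/2 + C1 + C2 = 1 and f'(0) = -15/2 - C2 - 4*C1 = -1. Solving gives C1 = -5/3, C2 = 1/6.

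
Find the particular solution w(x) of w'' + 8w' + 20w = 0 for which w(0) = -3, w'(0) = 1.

w = -3*cos(2*x)*exp(-4*x) - 11*exp(-4*x)*sin(2*x)/2

Characteristic equation r² + 8r + 20 = 0 has discriminant (8)² - 4·(20) = -16 < 0, so r = -4 ± 2i.
Hence w_h = C1*cos(2*x)*exp(-4*x) + C2*exp(-4*x)*sin(2*x).
Apply the initial conditions: w(0) = C1 = -3 and w'(0) = -4*C1 + 2*C2 = 1. Solving gives C1 = -3, C2 = -11/2.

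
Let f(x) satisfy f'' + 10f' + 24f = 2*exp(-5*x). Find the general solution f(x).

f = -2*exp(-5*x) + C1*exp(-6*x) + C2*exp(-4*x)

Characteristic equation r² + 10r + 24 = 0 factors as (r + 6)(r + 4) = 0, so r = -6, -4.
Hence f_h = C1*exp(-6*x) + C2*exp(-4*x).
Try f_p = A*exp(-5*x). Substituting into the equation and dividing by exp(-5*x) gives A = -2, so f_p = -2*exp(-5*x).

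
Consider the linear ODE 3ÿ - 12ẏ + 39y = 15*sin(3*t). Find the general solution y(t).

Divide through by 3: y'' - 4y' + 13y = 5*sin(3*t).
Characteristic equation r² - 4r + 13 = 0 has discriminant (-4)² - 4·(13) = -36 < 0, so r = 2 ± 3i.
Hence y_h = C1*cos(3*t)*exp(2*t) + C2*exp(2*t)*sin(3*t).
Try y_p = A*cos(3*t) + B*sin(3*t). Substituting and equating the coefficients of cos(3t) and sin(3t) gives A = 3/8, B = 1/8, so y_p = sin(3*t)/8 + 3*cos(3*t)/8.

y = sin(3*t)/8 + 3*cos(3*t)/8 + C1*cos(3*t)*exp(2*t) + C2*exp(2*t)*sin(3*t)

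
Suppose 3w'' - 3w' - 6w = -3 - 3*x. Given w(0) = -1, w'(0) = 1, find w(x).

Divide through by 3: w'' - w' - 2w = -1 - x.
Characteristic equation r² - r - 2 = 0 factors as (r - 2)(r + 1) = 0, so r = 2, -1.
Hence w_h = C1*exp(2*x) + C2*exp(-x).
For the particular solution try w_p = A0 + A1*x. Substituting and matching coefficients of each power of x gives A0 = 1/4, A1 = 1/2, so w_p = 1/4 + x/2.
General solution: w = 1/4 + x/2 + C1*exp(2*x) + C2*exp(-x).
Apply the initial conditions: w(0) = 1/4 + C1 + C2 = -1 and w'(0) = 1/2 - C2 + 2*C1 = 1. Solving gives C1 = -1/4, C2 = -1.

w = 1/4 + x/2 - exp(-x) - exp(2*x)/4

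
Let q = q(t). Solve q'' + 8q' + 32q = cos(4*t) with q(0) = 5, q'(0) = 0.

q = sin(4*t)/40 + cos(4*t)/80 + 397*exp(-4*t)*sin(4*t)/80 + 399*cos(4*t)*exp(-4*t)/80

Characteristic equation r² + 8r + 32 = 0 has discriminant (8)² - 4·(32) = -64 < 0, so r = -4 ± 4i.
Hence q_h = C1*cos(4*t)*exp(-4*t) + C2*exp(-4*t)*sin(4*t).
Try q_p = A*cos(4*t) + B*sin(4*t). Substituting and equating the coefficients of cos(4t) and sin(4t) gives A = 1/80, B = 1/40, so q_p = sin(4*t)/40 + cos(4*t)/80.
General solution: q = sin(4*t)/40 + cos(4*t)/80 + C1*cos(4*t)*exp(-4*t) + C2*exp(-4*t)*sin(4*t).
Apply the initial conditions: q(0) = 1/80 + C1 = 5 and q'(0) = 1/10 - 4*C1 + 4*C2 = 0. Solving gives C1 = 399/80, C2 = 397/80.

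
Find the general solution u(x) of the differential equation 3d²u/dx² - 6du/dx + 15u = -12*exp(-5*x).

u = -exp(-5*x)/10 + C1*cos(2*x)*exp(x) + C2*exp(x)*sin(2*x)

Divide through by 3: u'' - 2u' + 5u = -4*exp(-5*x).
Characteristic equation r² - 2r + 5 = 0 has discriminant (-2)² - 4·(5) = -16 < 0, so r = 1 ± 2i.
Hence u_h = C1*cos(2*x)*exp(x) + C2*exp(x)*sin(2*x).
Try u_p = A*exp(-5*x). Substituting into the equation and dividing by exp(-5*x) gives A = -1/10, so u_p = -exp(-5*x)/10.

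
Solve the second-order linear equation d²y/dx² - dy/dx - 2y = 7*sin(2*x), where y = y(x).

Characteristic equation r² - r - 2 = 0 factors as (r + 1)(r - 2) = 0, so r = -1, 2.
Hence y_h = C1*exp(-x) + C2*exp(2*x).
Try y_p = A*cos(2*x) + B*sin(2*x). Substituting and equating the coefficients of cos(2x) and sin(2x) gives A = 7/20, B = -21/20, so y_p = -21*sin(2*x)/20 + 7*cos(2*x)/20.

y = -21*sin(2*x)/20 + 7*cos(2*x)/20 + C1*exp(-x) + C2*exp(2*x)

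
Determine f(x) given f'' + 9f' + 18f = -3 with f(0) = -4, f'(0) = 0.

f = -1/6 - 23*exp(-3*x)/3 + 23*exp(-6*x)/6

Characteristic equation r² + 9r + 18 = 0 factors as (r + 6)(r + 3) = 0, so r = -6, -3.
Hence f_h = C1*exp(-6*x) + C2*exp(-3*x).
For the particular solution try f_p = A0. Substituting and matching coefficients of each power of x gives A0 = -1/6, so f_p = -1/6.
General solution: f = -1/6 + C1*exp(-6*x) + C2*exp(-3*x).
Apply the initial conditions: f(0) = -1/6 + C1 + C2 = -4 and f'(0) = -6*C1 - 3*C2 = 0. Solving gives C1 = 23/6, C2 = -23/3.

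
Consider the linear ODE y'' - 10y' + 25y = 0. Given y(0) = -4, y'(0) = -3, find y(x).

Characteristic equation r² - 10r + 25 = 0 has discriminant (-10)² - 4·(25) = 0, so r = 5 is a repeated root.
Hence y_h = (C1 + C2*x)*exp(5*x).
Apply the initial conditions: y(0) = C1 = -4 and y'(0) = C2 + 5*C1 = -3. Solving gives C1 = -4, C2 = 17.

y = -4*exp(5*x) + 17*x*exp(5*x)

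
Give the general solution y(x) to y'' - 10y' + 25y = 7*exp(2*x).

Characteristic equation r² - 10r + 25 = 0 has discriminant (-10)² - 4·(25) = 0, so r = 5 is a repeated root.
Hence y_h = (C1 + C2*x)*exp(5*x).
Try y_p = A*exp(2*x). Substituting into the equation and dividing by exp(2*x) gives A = 7/9, so y_p = 7*exp(2*x)/9.

y = 7*exp(2*x)/9 + C1*exp(5*x) + C2*x*exp(5*x)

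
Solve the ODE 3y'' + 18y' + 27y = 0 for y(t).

y = C1*exp(-3*t) + C2*t*exp(-3*t)

Divide through by 3: y'' + 6y' + 9y = 0.
Characteristic equation r² + 6r + 9 = 0 has discriminant (6)² - 4·(9) = 0, so r = -3 is a repeated root.
Hence y_h = (C1 + C2*t)*exp(-3*t).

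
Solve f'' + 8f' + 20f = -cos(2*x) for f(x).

Characteristic equation r² + 8r + 20 = 0 has discriminant (8)² - 4·(20) = -16 < 0, so r = -4 ± 2i.
Hence f_h = C1*cos(2*x)*exp(-4*x) + C2*exp(-4*x)*sin(2*x).
Try f_p = A*cos(2*x) + B*sin(2*x). Substituting and equating the coefficients of cos(2x) and sin(2x) gives A = -1/32, B = -1/32, so f_p = -cos(2*x)/32 - sin(2*x)/32.

f = -cos(2*x)/32 - sin(2*x)/32 + C1*cos(2*x)*exp(-4*x) + C2*exp(-4*x)*sin(2*x)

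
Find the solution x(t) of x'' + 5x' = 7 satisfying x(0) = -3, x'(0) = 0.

x = -82/25 + 7*t/5 + 7*exp(-5*t)/25

Characteristic equation r² + 5r = 0 factors as (r + 5)r = 0, so r = -5, 0.
Hence x_h = C1*exp(-5*t) + C2.
Since 1 solves the homogeneous equation (r = 0 is a root of multiplicity 1), multiply the trial by t. Try x_p = A*t. Substituting into the equation and dividing by 1 gives A = 7/5, so x_p = 7*t/5.
General solution: x = C2 + 7*t/5 + C1*exp(-5*t).
Apply the initial conditions: x(0) = C1 + C2 = -3 and x'(0) = 7/5 - 5*C1 = 0. Solving gives C1 = 7/25, C2 = -82/25.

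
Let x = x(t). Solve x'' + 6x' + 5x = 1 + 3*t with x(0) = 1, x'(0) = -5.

x = -13/25 + exp(-t)/2 + 3*t/5 + 51*exp(-5*t)/50

Characteristic equation r² + 6r + 5 = 0 factors as (r + 1)(r + 5) = 0, so r = -1, -5.
Hence x_h = C1*exp(-t) + C2*exp(-5*t).
For the particular solution try x_p = A0 + A1*t. Substituting and matching coefficients of each power of t gives A0 = -13/25, A1 = 3/5, so x_p = -13/25 + 3*t/5.
General solution: x = -13/25 + 3*t/5 + C1*exp(-t) + C2*exp(-5*t).
Apply the initial conditions: x(0) = -13/25 + C1 + C2 = 1 and x'(0) = 3/5 - C1 - 5*C2 = -5. Solving gives C1 = 1/2, C2 = 51/50.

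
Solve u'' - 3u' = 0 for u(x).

Characteristic equation r² - 3r = 0 factors as (r - 3)r = 0, so r = 3, 0.
Hence u_h = C1*exp(3*x) + C2.

u = C2 + C1*exp(3*x)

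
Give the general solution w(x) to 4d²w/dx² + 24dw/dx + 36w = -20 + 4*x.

w = -17/27 + x/9 + C1*exp(-3*x) + C2*x*exp(-3*x)

Divide through by 4: w'' + 6w' + 9w = -5 + x.
Characteristic equation r² + 6r + 9 = 0 has discriminant (6)² - 4·(9) = 0, so r = -3 is a repeated root.
Hence w_h = (C1 + C2*x)*exp(-3*x).
For the particular solution try w_p = A0 + A1*x. Substituting and matching coefficients of each power of x gives A0 = -17/27, A1 = 1/9, so w_p = -17/27 + x/9.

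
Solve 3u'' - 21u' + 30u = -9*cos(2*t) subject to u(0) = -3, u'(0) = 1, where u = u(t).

u = -61*exp(2*t)/12 - 9*cos(2*t)/116 + 21*sin(2*t)/116 + 188*exp(5*t)/87

Divide through by 3: u'' - 7u' + 10u = -3*cos(2*t).
Characteristic equation r² - 7r + 10 = 0 factors as (r - 2)(r - 5) = 0, so r = 2, 5.
Hence u_h = C1*exp(2*t) + C2*exp(5*t).
Try u_p = A*cos(2*t) + B*sin(2*t). Substituting and equating the coefficients of cos(2t) and sin(2t) gives A = -9/116, B = 21/116, so u_p = -9*cos(2*t)/116 + 21*sin(2*t)/116.
General solution: u = -9*cos(2*t)/116 + 21*sin(2*t)/116 + C1*exp(2*t) + C2*exp(5*t).
Apply the initial conditions: u(0) = -9/116 + C1 + C2 = -3 and u'(0) = 21/58 + 2*C1 + 5*C2 = 1. Solving gives C1 = -61/12, C2 = 188/87.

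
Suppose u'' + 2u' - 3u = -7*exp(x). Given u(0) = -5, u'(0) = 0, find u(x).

u = -53*exp(x)/16 - 27*exp(-3*x)/16 - 7*x*exp(x)/4

Characteristic equation r² + 2r - 3 = 0 factors as (r - 1)(r + 3) = 0, so r = 1, -3.
Hence u_h = C1*exp(x) + C2*exp(-3*x).
Since exp(x) solves the homogeneous equation (r = 1 is a root of multiplicity 1), multiply the trial by x. Try u_p = A*x*exp(x). Substituting into the equation and dividing by exp(x) gives A = -7/4, so u_p = -7*x*exp(x)/4.
General solution: u = C1*exp(x) + C2*exp(-3*x) - 7*x*exp(x)/4.
Apply the initial conditions: u(0) = C1 + C2 = -5 and u'(0) = -7/4 + C1 - 3*C2 = 0. Solving gives C1 = -53/16, C2 = -27/16.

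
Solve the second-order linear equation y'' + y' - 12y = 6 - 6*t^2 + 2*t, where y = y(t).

y = -61/144 + t**2/2 - t/12 + C1*exp(-4*t) + C2*exp(3*t)

Characteristic equation r² + r - 12 = 0 factors as (r + 4)(r - 3) = 0, so r = -4, 3.
Hence y_h = C1*exp(-4*t) + C2*exp(3*t).
For the particular solution try y_p = A0 + A1*t + A2*t^2. Substituting and matching coefficients of each power of t gives A0 = -61/144, A1 = -1/12, A2 = 1/2, so y_p = -61/144 + t^2/2 - t/12.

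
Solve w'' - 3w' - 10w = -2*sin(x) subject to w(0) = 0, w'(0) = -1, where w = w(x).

Characteristic equation r² - 3r - 10 = 0 factors as (r + 2)(r - 5) = 0, so r = -2, 5.
Hence w_h = C1*exp(-2*x) + C2*exp(5*x).
Try w_p = A*cos(x) + B*sin(x). Substituting and equating the coefficients of cos(x) and sin(x) gives A = -3/65, B = 11/65, so w_p = -3*cos(x)/65 + 11*sin(x)/65.
General solution: w = -3*cos(x)/65 + 11*sin(x)/65 + C1*exp(-2*x) + C2*exp(5*x).
Apply the initial conditions: w(0) = -3/65 + C1 + C2 = 0 and w'(0) = 11/65 - 2*C1 + 5*C2 = -1. Solving gives C1 = 1/5, C2 = -2/13.

w = -3*cos(x)/65 - 2*exp(5*x)/13 + exp(-2*x)/5 + 11*sin(x)/65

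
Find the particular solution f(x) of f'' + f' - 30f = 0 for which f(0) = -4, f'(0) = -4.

Characteristic equation r² + r - 30 = 0 factors as (r + 6)(r - 5) = 0, so r = -6, 5.
Hence f_h = C1*exp(-6*x) + C2*exp(5*x).
Apply the initial conditions: f(0) = C1 + C2 = -4 and f'(0) = -6*C1 + 5*C2 = -4. Solving gives C1 = -16/11, C2 = -28/11.

f = -28*exp(5*x)/11 - 16*exp(-6*x)/11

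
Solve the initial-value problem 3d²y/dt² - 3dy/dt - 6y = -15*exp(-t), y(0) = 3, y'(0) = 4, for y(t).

Divide through by 3: y'' - y' - 2y = -5*exp(-t).
Characteristic equation r² - r - 2 = 0 factors as (r + 1)(r - 2) = 0, so r = -1, 2.
Hence y_h = C1*exp(-t) + C2*exp(2*t).
Since exp(-t) solves the homogeneous equation (r = -1 is a root of multiplicity 1), multiply the trial by t. Try y_p = A*t*exp(-t). Substituting into the equation and dividing by exp(-t) gives A = 5/3, so y_p = 5*t*exp(-t)/3.
General solution: y = C1*exp(-t) + C2*exp(2*t) + 5*t*exp(-t)/3.
Apply the initial conditions: y(0) = C1 + C2 = 3 and y'(0) = 5/3 - C1 + 2*C2 = 4. Solving gives C1 = 11/9, C2 = 16/9.

y = 11*exp(-t)/9 + 16*exp(2*t)/9 + 5*t*exp(-t)/3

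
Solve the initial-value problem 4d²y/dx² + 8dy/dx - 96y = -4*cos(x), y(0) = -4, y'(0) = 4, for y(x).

Divide through by 4: y'' + 2y' - 24y = -cos(x).
Characteristic equation r² + 2r - 24 = 0 factors as (r - 4)(r + 6) = 0, so r = 4, -6.
Hence y_h = C1*exp(4*x) + C2*exp(-6*x).
Try y_p = A*cos(x) + B*sin(x). Substituting and equating the coefficients of cos(x) and sin(x) gives A = 25/629, B = -2/629, so y_p = -2*sin(x)/629 + 25*cos(x)/629.
General solution: y = -2*sin(x)/629 + 25*cos(x)/629 + C1*exp(4*x) + C2*exp(-6*x).
Apply the initial conditions: y(0) = 25/629 + C1 + C2 = -4 and y'(0) = -2/629 - 6*C2 + 4*C1 = 4. Solving gives C1 = -172/85, C2 = -373/185.

y = -373*exp(-6*x)/185 - 172*exp(4*x)/85 - 2*sin(x)/629 + 25*cos(x)/629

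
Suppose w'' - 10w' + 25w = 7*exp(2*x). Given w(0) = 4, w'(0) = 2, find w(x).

Characteristic equation r² - 10r + 25 = 0 has discriminant (-10)² - 4·(25) = 0, so r = 5 is a repeated root.
Hence w_h = (C1 + C2*x)*exp(5*x).
Try w_p = A*exp(2*x). Substituting into the equation and dividing by exp(2*x) gives A = 7/9, so w_p = 7*exp(2*x)/9.
General solution: w = 7*exp(2*x)/9 + C1*exp(5*x) + C2*x*exp(5*x).
Apply the initial conditions: w(0) = 7/9 + C1 = 4 and w'(0) = 14/9 + C2 + 5*C1 = 2. Solving gives C1 = 29/9, C2 = -47/3.

w = 7*exp(2*x)/9 + 29*exp(5*x)/9 - 47*x*exp(5*x)/3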